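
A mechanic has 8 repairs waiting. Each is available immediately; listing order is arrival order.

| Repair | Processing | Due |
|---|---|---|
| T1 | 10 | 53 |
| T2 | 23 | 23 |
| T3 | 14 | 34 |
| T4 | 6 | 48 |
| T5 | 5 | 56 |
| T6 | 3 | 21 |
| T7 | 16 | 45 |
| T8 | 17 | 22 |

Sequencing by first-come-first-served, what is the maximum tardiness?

FIFO (arrival order): T1 T2 T3 T4 T5 T6 T7 T8.
T1: 0→10, due 53, tardiness 0
T2: 10→33, due 23, tardiness 10
T3: 33→47, due 34, tardiness 13
T4: 47→53, due 48, tardiness 5
T5: 53→58, due 56, tardiness 2
T6: 58→61, due 21, tardiness 40
T7: 61→77, due 45, tardiness 32
T8: 77→94, due 22, tardiness 72
Maximum = 72.

72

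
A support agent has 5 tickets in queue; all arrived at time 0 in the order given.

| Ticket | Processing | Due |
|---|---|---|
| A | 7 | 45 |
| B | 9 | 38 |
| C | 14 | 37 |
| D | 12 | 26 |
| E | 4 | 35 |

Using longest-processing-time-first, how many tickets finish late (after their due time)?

LPT (decreasing processing time): C D B A E.
C: 0→14, due 37, tardiness 0
D: 14→26, due 26, tardiness 0
B: 26→35, due 38, tardiness 0
A: 35→42, due 45, tardiness 0
E: 42→46, due 35, tardiness 11
Late tickets: 1.

1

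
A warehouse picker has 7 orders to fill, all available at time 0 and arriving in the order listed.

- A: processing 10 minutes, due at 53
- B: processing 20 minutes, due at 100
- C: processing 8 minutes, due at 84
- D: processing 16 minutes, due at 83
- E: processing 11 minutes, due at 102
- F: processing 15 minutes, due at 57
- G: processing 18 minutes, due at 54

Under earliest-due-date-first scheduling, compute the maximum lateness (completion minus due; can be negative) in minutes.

EDD (increasing due date): A G F D C B E.
A: 0→10, due 53, lateness -43
G: 10→28, due 54, lateness -26
F: 28→43, due 57, lateness -14
D: 43→59, due 83, lateness -24
C: 59→67, due 84, lateness -17
B: 67→87, due 100, lateness -13
E: 87→98, due 102, lateness -4
Maximum = -4.

-4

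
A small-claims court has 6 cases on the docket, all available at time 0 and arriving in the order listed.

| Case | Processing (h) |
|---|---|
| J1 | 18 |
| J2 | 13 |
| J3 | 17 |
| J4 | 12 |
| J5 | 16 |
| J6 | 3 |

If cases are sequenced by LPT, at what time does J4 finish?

76

LPT (decreasing processing time): J1 J3 J5 J2 J4 J6.
J1: 0→18
J3: 18→35
J5: 35→51
J2: 51→64
J4: 64→76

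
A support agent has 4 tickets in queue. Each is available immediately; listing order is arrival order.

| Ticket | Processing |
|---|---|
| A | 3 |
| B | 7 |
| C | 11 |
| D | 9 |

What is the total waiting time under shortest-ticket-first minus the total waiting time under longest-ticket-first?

SPT (increasing processing time): A B D C.
A: waits 0, runs 0→3
B: waits 3, runs 3→10
D: waits 10, runs 10→19
C: waits 19, runs 19→30
Sum = 0+3+10+19 = 32.
LPT (decreasing processing time): C D B A.
C: waits 0, runs 0→11
D: waits 11, runs 11→20
B: waits 20, runs 20→27
A: waits 27, runs 27→30
Sum = 0+11+20+27 = 58.
Difference = 32 − 58 = -26.

-26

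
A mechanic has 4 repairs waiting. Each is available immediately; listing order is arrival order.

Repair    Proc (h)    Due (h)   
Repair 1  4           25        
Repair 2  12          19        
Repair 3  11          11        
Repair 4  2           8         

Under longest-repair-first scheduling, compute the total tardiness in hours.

35

LPT (decreasing processing time): Repair 2 Repair 3 Repair 1 Repair 4.
Repair 2: 0→12, due 19, tardiness 0
Repair 3: 12→23, due 11, tardiness 12
Repair 1: 23→27, due 25, tardiness 2
Repair 4: 27→29, due 8, tardiness 21
Sum = 0+12+2+21 = 35.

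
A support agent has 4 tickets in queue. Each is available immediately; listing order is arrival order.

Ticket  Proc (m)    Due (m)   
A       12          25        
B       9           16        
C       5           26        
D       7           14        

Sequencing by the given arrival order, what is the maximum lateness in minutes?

19

FIFO (arrival order): A B C D.
A: 0→12, due 25, lateness -13
B: 12→21, due 16, lateness 5
C: 21→26, due 26, lateness 0
D: 26→33, due 14, lateness 19
Maximum = 19.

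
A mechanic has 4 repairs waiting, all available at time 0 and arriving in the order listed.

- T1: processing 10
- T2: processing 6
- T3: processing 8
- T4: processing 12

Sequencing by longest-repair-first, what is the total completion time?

100

LPT (decreasing processing time): T4 T1 T3 T2.
T4: 0→12
T1: 12→22
T3: 22→30
T2: 30→36
Sum = 12+22+30+36 = 100.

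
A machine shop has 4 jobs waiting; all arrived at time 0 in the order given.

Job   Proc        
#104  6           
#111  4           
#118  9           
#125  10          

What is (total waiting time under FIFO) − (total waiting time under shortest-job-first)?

FIFO (arrival order): #104 #111 #118 #125.
#104: waits 0, runs 0→6
#111: waits 6, runs 6→10
#118: waits 10, runs 10→19
#125: waits 19, runs 19→29
Sum = 0+6+10+19 = 35.
SPT (increasing processing time): #111 #104 #118 #125.
#111: waits 0, runs 0→4
#104: waits 4, runs 4→10
#118: waits 10, runs 10→19
#125: waits 19, runs 19→29
Sum = 0+4+10+19 = 33.
Difference = 35 − 33 = 2.

2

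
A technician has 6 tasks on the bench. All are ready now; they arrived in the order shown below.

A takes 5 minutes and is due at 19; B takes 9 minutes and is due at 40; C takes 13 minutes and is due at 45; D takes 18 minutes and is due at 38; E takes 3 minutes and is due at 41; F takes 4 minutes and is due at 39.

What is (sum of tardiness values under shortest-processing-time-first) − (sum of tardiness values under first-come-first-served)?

-13

SPT (increasing processing time): E F A B C D.
E: 0→3, due 41, tardiness 0
F: 3→7, due 39, tardiness 0
A: 7→12, due 19, tardiness 0
B: 12→21, due 40, tardiness 0
C: 21→34, due 45, tardiness 0
D: 34→52, due 38, tardiness 14
Sum = 0+0+0+0+0+14 = 14.
FIFO (arrival order): A B C D E F.
A: 0→5, due 19, tardiness 0
B: 5→14, due 40, tardiness 0
C: 14→27, due 45, tardiness 0
D: 27→45, due 38, tardiness 7
E: 45→48, due 41, tardiness 7
F: 48→52, due 39, tardiness 13
Sum = 0+0+0+7+7+13 = 27.
Difference = 14 − 27 = -13.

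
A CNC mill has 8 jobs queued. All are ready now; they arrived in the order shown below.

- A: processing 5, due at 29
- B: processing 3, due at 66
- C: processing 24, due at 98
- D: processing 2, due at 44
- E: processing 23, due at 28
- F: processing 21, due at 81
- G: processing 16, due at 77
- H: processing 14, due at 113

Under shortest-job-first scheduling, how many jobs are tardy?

2

SPT (increasing processing time): D B A H G F E C.
D: 0→2, due 44, tardiness 0
B: 2→5, due 66, tardiness 0
A: 5→10, due 29, tardiness 0
H: 10→24, due 113, tardiness 0
G: 24→40, due 77, tardiness 0
F: 40→61, due 81, tardiness 0
E: 61→84, due 28, tardiness 56
C: 84→108, due 98, tardiness 10
Late jobs: 2.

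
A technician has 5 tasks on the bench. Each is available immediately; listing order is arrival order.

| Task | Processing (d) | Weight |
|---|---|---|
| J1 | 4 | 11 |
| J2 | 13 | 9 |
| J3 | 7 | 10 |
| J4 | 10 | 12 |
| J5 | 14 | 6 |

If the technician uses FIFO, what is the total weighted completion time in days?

1133

FIFO (arrival order): J1 J2 J3 J4 J5.
J1: finishes 4, weight 11, w·C = 44
J2: finishes 17, weight 9, w·C = 153
J3: finishes 24, weight 10, w·C = 240
J4: finishes 34, weight 12, w·C = 408
J5: finishes 48, weight 6, w·C = 288
Sum = 44+153+240+408+288 = 1133.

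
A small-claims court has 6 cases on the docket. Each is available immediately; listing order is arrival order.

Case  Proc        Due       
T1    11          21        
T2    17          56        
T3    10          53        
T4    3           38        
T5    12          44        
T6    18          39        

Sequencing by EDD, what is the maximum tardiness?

15

EDD (increasing due date): T1 T4 T6 T5 T3 T2.
T1: 0→11, due 21, tardiness 0
T4: 11→14, due 38, tardiness 0
T6: 14→32, due 39, tardiness 0
T5: 32→44, due 44, tardiness 0
T3: 44→54, due 53, tardiness 1
T2: 54→71, due 56, tardiness 15
Maximum = 15.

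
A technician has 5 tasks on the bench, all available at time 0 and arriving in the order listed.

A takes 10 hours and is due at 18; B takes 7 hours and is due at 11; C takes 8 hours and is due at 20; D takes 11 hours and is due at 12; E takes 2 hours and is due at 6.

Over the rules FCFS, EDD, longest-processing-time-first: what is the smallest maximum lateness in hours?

FIFO (arrival order): A B C D E.
A: 0→10, due 18, lateness -8
B: 10→17, due 11, lateness 6
C: 17→25, due 20, lateness 5
D: 25→36, due 12, lateness 24
E: 36→38, due 6, lateness 32
Maximum = 32.
EDD (increasing due date): E B D A C.
E: 0→2, due 6, lateness -4
B: 2→9, due 11, lateness -2
D: 9→20, due 12, lateness 8
A: 20→30, due 18, lateness 12
C: 30→38, due 20, lateness 18
Maximum = 18.
LPT (decreasing processing time): D A C B E.
D: 0→11, due 12, lateness -1
A: 11→21, due 18, lateness 3
C: 21→29, due 20, lateness 9
B: 29→36, due 11, lateness 25
E: 36→38, due 6, lateness 32
Maximum = 32.
FIFO 32, EDD 18, LPT 32 → minimum 18.

18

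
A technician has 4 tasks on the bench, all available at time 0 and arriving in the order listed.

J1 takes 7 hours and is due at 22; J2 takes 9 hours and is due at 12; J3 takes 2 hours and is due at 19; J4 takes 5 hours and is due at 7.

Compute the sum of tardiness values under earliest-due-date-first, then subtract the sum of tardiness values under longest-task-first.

-15

EDD (increasing due date): J4 J2 J3 J1.
J4: 0→5, due 7, tardiness 0
J2: 5→14, due 12, tardiness 2
J3: 14→16, due 19, tardiness 0
J1: 16→23, due 22, tardiness 1
Sum = 0+2+0+1 = 3.
LPT (decreasing processing time): J2 J1 J4 J3.
J2: 0→9, due 12, tardiness 0
J1: 9→16, due 22, tardiness 0
J4: 16→21, due 7, tardiness 14
J3: 21→23, due 19, tardiness 4
Sum = 0+0+14+4 = 18.
Difference = 3 − 18 = -15.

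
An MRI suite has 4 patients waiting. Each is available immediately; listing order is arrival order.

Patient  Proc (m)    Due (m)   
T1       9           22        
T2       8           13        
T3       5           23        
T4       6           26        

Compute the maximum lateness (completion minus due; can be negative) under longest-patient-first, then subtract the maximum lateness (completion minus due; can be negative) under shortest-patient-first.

LPT (decreasing processing time): T1 T2 T4 T3.
T1: 0→9, due 22, lateness -13
T2: 9→17, due 13, lateness 4
T4: 17→23, due 26, lateness -3
T3: 23→28, due 23, lateness 5
Maximum = 5.
SPT (increasing processing time): T3 T4 T2 T1.
T3: 0→5, due 23, lateness -18
T4: 5→11, due 26, lateness -15
T2: 11→19, due 13, lateness 6
T1: 19→28, due 22, lateness 6
Maximum = 6.
Difference = 5 − 6 = -1.

-1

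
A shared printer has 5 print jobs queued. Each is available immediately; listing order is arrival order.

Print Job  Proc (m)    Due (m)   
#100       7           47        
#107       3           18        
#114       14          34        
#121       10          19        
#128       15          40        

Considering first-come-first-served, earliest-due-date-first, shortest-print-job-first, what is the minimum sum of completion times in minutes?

FIFO (arrival order): #100 #107 #114 #121 #128.
#100: 0→7
#107: 7→10
#114: 10→24
#121: 24→34
#128: 34→49
Sum = 7+10+24+34+49 = 124.
EDD (increasing due date): #107 #121 #114 #128 #100.
#107: 0→3
#121: 3→13
#114: 13→27
#128: 27→42
#100: 42→49
Sum = 3+13+27+42+49 = 134.
SPT (increasing processing time): #107 #100 #121 #114 #128.
#107: 0→3
#100: 3→10
#121: 10→20
#114: 20→34
#128: 34→49
Sum = 3+10+20+34+49 = 116.
FIFO 124, EDD 134, SPT 116 → minimum 116.

116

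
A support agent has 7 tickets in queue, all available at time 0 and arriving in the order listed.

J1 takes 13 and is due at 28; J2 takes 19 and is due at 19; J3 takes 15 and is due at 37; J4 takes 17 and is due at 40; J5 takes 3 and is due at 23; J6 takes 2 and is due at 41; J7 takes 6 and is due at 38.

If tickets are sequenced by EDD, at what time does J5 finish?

EDD (increasing due date): J2 J5 J1 J3 J7 J4 J6.
J2: 0→19
J5: 19→22

22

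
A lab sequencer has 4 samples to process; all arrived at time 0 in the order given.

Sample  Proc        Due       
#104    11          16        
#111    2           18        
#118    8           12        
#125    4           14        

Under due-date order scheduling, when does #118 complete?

8

EDD (increasing due date): #118 #125 #104 #111.
#118: 0→8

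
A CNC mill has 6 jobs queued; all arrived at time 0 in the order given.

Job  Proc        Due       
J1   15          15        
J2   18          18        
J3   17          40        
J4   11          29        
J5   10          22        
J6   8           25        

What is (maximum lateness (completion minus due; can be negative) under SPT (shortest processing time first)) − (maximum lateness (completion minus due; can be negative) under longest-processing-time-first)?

SPT (increasing processing time): J6 J5 J4 J1 J3 J2.
J6: 0→8, due 25, lateness -17
J5: 8→18, due 22, lateness -4
J4: 18→29, due 29, lateness 0
J1: 29→44, due 15, lateness 29
J3: 44→61, due 40, lateness 21
J2: 61→79, due 18, lateness 61
Maximum = 61.
LPT (decreasing processing time): J2 J3 J1 J4 J5 J6.
J2: 0→18, due 18, lateness 0
J3: 18→35, due 40, lateness -5
J1: 35→50, due 15, lateness 35
J4: 50→61, due 29, lateness 32
J5: 61→71, due 22, lateness 49
J6: 71→79, due 25, lateness 54
Maximum = 54.
Difference = 61 − 54 = 7.

7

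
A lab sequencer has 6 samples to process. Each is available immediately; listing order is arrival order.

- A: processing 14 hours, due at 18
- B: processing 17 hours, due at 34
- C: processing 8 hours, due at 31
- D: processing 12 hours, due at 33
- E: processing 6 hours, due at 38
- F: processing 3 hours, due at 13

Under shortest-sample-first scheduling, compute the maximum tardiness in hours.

SPT (increasing processing time): F E C D A B.
F: 0→3, due 13, tardiness 0
E: 3→9, due 38, tardiness 0
C: 9→17, due 31, tardiness 0
D: 17→29, due 33, tardiness 0
A: 29→43, due 18, tardiness 25
B: 43→60, due 34, tardiness 26
Maximum = 26.

26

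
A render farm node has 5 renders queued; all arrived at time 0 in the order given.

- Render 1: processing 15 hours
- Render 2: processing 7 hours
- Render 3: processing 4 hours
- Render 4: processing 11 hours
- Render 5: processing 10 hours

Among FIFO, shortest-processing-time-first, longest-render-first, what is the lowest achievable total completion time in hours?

115

FIFO (arrival order): Render 1 Render 2 Render 3 Render 4 Render 5.
Render 1: 0→15
Render 2: 15→22
Render 3: 22→26
Render 4: 26→37
Render 5: 37→47
Sum = 15+22+26+37+47 = 147.
SPT (increasing processing time): Render 3 Render 2 Render 5 Render 4 Render 1.
Render 3: 0→4
Render 2: 4→11
Render 5: 11→21
Render 4: 21→32
Render 1: 32→47
Sum = 4+11+21+32+47 = 115.
LPT (decreasing processing time): Render 1 Render 4 Render 5 Render 2 Render 3.
Render 1: 0→15
Render 4: 15→26
Render 5: 26→36
Render 2: 36→43
Render 3: 43→47
Sum = 15+26+36+43+47 = 167.
FIFO 147, SPT 115, LPT 167 → minimum 115.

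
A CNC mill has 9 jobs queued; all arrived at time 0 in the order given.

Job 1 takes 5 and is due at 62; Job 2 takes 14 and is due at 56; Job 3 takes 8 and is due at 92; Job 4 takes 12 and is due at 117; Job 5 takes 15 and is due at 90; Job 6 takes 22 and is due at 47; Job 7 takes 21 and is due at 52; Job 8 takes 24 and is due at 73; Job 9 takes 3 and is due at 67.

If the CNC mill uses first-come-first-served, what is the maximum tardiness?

57

FIFO (arrival order): Job 1 Job 2 Job 3 Job 4 Job 5 Job 6 Job 7 Job 8 Job 9.
Job 1: 0→5, due 62, tardiness 0
Job 2: 5→19, due 56, tardiness 0
Job 3: 19→27, due 92, tardiness 0
Job 4: 27→39, due 117, tardiness 0
Job 5: 39→54, due 90, tardiness 0
Job 6: 54→76, due 47, tardiness 29
Job 7: 76→97, due 52, tardiness 45
Job 8: 97→121, due 73, tardiness 48
Job 9: 121→124, due 67, tardiness 57
Maximum = 57.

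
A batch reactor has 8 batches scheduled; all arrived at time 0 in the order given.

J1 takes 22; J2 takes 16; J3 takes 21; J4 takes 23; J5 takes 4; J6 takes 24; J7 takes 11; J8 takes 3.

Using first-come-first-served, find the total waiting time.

518

FIFO (arrival order): J1 J2 J3 J4 J5 J6 J7 J8.
J1: waits 0, runs 0→22
J2: waits 22, runs 22→38
J3: waits 38, runs 38→59
J4: waits 59, runs 59→82
J5: waits 82, runs 82→86
J6: waits 86, runs 86→110
J7: waits 110, runs 110→121
J8: waits 121, runs 121→124
Sum = 0+22+38+59+82+86+110+121 = 518.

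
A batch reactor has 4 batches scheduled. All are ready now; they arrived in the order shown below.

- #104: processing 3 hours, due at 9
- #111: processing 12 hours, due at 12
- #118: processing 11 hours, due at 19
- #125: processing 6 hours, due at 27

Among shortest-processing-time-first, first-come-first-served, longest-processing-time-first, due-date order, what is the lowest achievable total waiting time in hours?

32

SPT (increasing processing time): #104 #125 #118 #111.
#104: waits 0, runs 0→3
#125: waits 3, runs 3→9
#118: waits 9, runs 9→20
#111: waits 20, runs 20→32
Sum = 0+3+9+20 = 32.
FIFO (arrival order): #104 #111 #118 #125.
#104: waits 0, runs 0→3
#111: waits 3, runs 3→15
#118: waits 15, runs 15→26
#125: waits 26, runs 26→32
Sum = 0+3+15+26 = 44.
LPT (decreasing processing time): #111 #118 #125 #104.
#111: waits 0, runs 0→12
#118: waits 12, runs 12→23
#125: waits 23, runs 23→29
#104: waits 29, runs 29→32
Sum = 0+12+23+29 = 64.
EDD (increasing due date): #104 #111 #118 #125.
#104: waits 0, runs 0→3
#111: waits 3, runs 3→15
#118: waits 15, runs 15→26
#125: waits 26, runs 26→32
Sum = 0+3+15+26 = 44.
SPT 32, FIFO 44, LPT 64, EDD 44 → minimum 32.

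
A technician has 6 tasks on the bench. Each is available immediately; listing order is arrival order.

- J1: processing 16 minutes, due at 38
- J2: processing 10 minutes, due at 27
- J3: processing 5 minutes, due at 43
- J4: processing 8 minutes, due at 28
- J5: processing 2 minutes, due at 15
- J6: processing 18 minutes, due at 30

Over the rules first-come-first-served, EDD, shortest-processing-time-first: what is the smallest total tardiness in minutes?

FIFO (arrival order): J1 J2 J3 J4 J5 J6.
J1: 0→16, due 38, tardiness 0
J2: 16→26, due 27, tardiness 0
J3: 26→31, due 43, tardiness 0
J4: 31→39, due 28, tardiness 11
J5: 39→41, due 15, tardiness 26
J6: 41→59, due 30, tardiness 29
Sum = 0+0+0+11+26+29 = 66.
EDD (increasing due date): J5 J2 J4 J6 J1 J3.
J5: 0→2, due 15, tardiness 0
J2: 2→12, due 27, tardiness 0
J4: 12→20, due 28, tardiness 0
J6: 20→38, due 30, tardiness 8
J1: 38→54, due 38, tardiness 16
J3: 54→59, due 43, tardiness 16
Sum = 0+0+0+8+16+16 = 40.
SPT (increasing processing time): J5 J3 J4 J2 J1 J6.
J5: 0→2, due 15, tardiness 0
J3: 2→7, due 43, tardiness 0
J4: 7→15, due 28, tardiness 0
J2: 15→25, due 27, tardiness 0
J1: 25→41, due 38, tardiness 3
J6: 41→59, due 30, tardiness 29
Sum = 0+0+0+0+3+29 = 32.
FIFO 66, EDD 40, SPT 32 → minimum 32.

32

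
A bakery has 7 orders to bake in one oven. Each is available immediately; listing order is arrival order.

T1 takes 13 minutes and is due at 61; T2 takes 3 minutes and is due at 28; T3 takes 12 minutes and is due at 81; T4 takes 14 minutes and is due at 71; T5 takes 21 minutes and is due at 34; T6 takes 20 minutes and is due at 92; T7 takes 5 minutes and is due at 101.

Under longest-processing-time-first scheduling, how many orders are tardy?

2

LPT (decreasing processing time): T5 T6 T4 T1 T3 T7 T2.
T5: 0→21, due 34, tardiness 0
T6: 21→41, due 92, tardiness 0
T4: 41→55, due 71, tardiness 0
T1: 55→68, due 61, tardiness 7
T3: 68→80, due 81, tardiness 0
T7: 80→85, due 101, tardiness 0
T2: 85→88, due 28, tardiness 60
Late orders: 2.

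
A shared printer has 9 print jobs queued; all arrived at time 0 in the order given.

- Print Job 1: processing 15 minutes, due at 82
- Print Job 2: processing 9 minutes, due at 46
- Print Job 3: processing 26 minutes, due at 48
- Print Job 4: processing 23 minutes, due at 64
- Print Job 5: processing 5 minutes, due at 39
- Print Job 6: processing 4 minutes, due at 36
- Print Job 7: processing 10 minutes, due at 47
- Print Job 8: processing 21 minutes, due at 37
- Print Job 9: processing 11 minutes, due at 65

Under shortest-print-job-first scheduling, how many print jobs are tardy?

3

SPT (increasing processing time): Print Job 6 Print Job 5 Print Job 2 Print Job 7 Print Job 9 Print Job 1 Print Job 8 Print Job 4 Print Job 3.
Print Job 6: 0→4, due 36, tardiness 0
Print Job 5: 4→9, due 39, tardiness 0
Print Job 2: 9→18, due 46, tardiness 0
Print Job 7: 18→28, due 47, tardiness 0
Print Job 9: 28→39, due 65, tardiness 0
Print Job 1: 39→54, due 82, tardiness 0
Print Job 8: 54→75, due 37, tardiness 38
Print Job 4: 75→98, due 64, tardiness 34
Print Job 3: 98→124, due 48, tardiness 76
Late print jobs: 3.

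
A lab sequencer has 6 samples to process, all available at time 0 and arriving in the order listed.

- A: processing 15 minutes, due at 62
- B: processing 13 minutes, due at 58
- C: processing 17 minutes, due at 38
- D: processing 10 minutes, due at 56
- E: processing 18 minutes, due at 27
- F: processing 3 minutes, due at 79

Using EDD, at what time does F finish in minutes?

EDD (increasing due date): E C D B A F.
E: 0→18
C: 18→35
D: 35→45
B: 45→58
A: 58→73
F: 73→76

76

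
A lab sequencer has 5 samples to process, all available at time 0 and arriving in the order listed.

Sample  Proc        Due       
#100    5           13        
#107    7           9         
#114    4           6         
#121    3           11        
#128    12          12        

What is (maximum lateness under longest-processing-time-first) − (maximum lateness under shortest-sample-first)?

LPT (decreasing processing time): #128 #107 #100 #114 #121.
#128: 0→12, due 12, lateness 0
#107: 12→19, due 9, lateness 10
#100: 19→24, due 13, lateness 11
#114: 24→28, due 6, lateness 22
#121: 28→31, due 11, lateness 20
Maximum = 22.
SPT (increasing processing time): #121 #114 #100 #107 #128.
#121: 0→3, due 11, lateness -8
#114: 3→7, due 6, lateness 1
#100: 7→12, due 13, lateness -1
#107: 12→19, due 9, lateness 10
#128: 19→31, due 12, lateness 19
Maximum = 19.
Difference = 22 − 19 = 3.

3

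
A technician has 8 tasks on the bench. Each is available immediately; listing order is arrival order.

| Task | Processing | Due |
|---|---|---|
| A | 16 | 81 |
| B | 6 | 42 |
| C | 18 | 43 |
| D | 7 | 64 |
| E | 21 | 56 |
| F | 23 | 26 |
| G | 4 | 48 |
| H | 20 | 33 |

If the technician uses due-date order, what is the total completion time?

559

EDD (increasing due date): F H B C G E D A.
F: 0→23
H: 23→43
B: 43→49
C: 49→67
G: 67→71
E: 71→92
D: 92→99
A: 99→115
Sum = 23+43+49+67+71+92+99+115 = 559.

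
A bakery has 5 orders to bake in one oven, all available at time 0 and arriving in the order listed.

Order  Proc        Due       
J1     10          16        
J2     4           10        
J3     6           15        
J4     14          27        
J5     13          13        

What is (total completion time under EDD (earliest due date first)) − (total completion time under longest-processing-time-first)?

EDD (increasing due date): J2 J5 J3 J1 J4.
J2: 0→4
J5: 4→17
J3: 17→23
J1: 23→33
J4: 33→47
Sum = 4+17+23+33+47 = 124.
LPT (decreasing processing time): J4 J5 J1 J3 J2.
J4: 0→14
J5: 14→27
J1: 27→37
J3: 37→43
J2: 43→47
Sum = 14+27+37+43+47 = 168.
Difference = 124 − 168 = -44.

-44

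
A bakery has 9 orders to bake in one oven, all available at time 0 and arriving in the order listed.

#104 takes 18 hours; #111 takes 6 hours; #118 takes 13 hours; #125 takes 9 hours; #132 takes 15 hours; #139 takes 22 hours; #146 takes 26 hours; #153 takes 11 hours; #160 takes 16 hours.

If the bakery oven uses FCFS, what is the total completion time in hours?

FIFO (arrival order): #104 #111 #118 #125 #132 #139 #146 #153 #160.
#104: 0→18
#111: 18→24
#118: 24→37
#125: 37→46
#132: 46→61
#139: 61→83
#146: 83→109
#153: 109→120
#160: 120→136
Sum = 18+24+37+46+61+83+109+120+136 = 634.

634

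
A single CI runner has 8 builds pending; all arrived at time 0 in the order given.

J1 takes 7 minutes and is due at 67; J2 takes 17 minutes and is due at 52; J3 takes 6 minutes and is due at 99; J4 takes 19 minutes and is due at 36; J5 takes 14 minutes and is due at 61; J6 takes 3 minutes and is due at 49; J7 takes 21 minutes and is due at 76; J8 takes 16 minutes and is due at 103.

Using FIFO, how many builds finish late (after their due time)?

FIFO (arrival order): J1 J2 J3 J4 J5 J6 J7 J8.
J1: 0→7, due 67, tardiness 0
J2: 7→24, due 52, tardiness 0
J3: 24→30, due 99, tardiness 0
J4: 30→49, due 36, tardiness 13
J5: 49→63, due 61, tardiness 2
J6: 63→66, due 49, tardiness 17
J7: 66→87, due 76, tardiness 11
J8: 87→103, due 103, tardiness 0
Late builds: 4.

4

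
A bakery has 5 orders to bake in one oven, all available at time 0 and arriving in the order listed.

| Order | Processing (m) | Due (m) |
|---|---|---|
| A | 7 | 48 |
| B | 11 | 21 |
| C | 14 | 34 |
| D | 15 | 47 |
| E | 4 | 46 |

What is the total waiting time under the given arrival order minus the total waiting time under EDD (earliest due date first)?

-5

FIFO (arrival order): A B C D E.
A: waits 0, runs 0→7
B: waits 7, runs 7→18
C: waits 18, runs 18→32
D: waits 32, runs 32→47
E: waits 47, runs 47→51
Sum = 0+7+18+32+47 = 104.
EDD (increasing due date): B C E D A.
B: waits 0, runs 0→11
C: waits 11, runs 11→25
E: waits 25, runs 25→29
D: waits 29, runs 29→44
A: waits 44, runs 44→51
Sum = 0+11+25+29+44 = 109.
Difference = 104 − 109 = -5.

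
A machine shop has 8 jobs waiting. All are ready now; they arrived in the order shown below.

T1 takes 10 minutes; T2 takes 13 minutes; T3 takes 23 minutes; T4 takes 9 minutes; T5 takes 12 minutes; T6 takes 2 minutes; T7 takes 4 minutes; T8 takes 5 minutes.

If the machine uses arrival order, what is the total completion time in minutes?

421

FIFO (arrival order): T1 T2 T3 T4 T5 T6 T7 T8.
T1: 0→10
T2: 10→23
T3: 23→46
T4: 46→55
T5: 55→67
T6: 67→69
T7: 69→73
T8: 73→78
Sum = 10+23+46+55+67+69+73+78 = 421.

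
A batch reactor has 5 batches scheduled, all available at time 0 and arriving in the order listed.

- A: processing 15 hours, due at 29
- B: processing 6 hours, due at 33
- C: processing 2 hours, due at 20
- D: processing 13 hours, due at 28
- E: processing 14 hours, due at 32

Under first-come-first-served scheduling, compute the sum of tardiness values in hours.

FIFO (arrival order): A B C D E.
A: 0→15, due 29, tardiness 0
B: 15→21, due 33, tardiness 0
C: 21→23, due 20, tardiness 3
D: 23→36, due 28, tardiness 8
E: 36→50, due 32, tardiness 18
Sum = 0+0+3+8+18 = 29.

29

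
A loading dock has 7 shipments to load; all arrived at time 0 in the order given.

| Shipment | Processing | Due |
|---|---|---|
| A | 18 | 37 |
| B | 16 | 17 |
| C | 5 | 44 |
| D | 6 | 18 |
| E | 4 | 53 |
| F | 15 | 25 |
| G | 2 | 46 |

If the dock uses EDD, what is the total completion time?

318

EDD (increasing due date): B D F A C G E.
B: 0→16
D: 16→22
F: 22→37
A: 37→55
C: 55→60
G: 60→62
E: 62→66
Sum = 16+22+37+55+60+62+66 = 318.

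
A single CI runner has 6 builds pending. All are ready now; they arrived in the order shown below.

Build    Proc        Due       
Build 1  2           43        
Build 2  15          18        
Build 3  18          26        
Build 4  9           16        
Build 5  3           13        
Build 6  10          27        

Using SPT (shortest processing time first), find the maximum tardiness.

31

SPT (increasing processing time): Build 1 Build 5 Build 4 Build 6 Build 2 Build 3.
Build 1: 0→2, due 43, tardiness 0
Build 5: 2→5, due 13, tardiness 0
Build 4: 5→14, due 16, tardiness 0
Build 6: 14→24, due 27, tardiness 0
Build 2: 24→39, due 18, tardiness 21
Build 3: 39→57, due 26, tardiness 31
Maximum = 31.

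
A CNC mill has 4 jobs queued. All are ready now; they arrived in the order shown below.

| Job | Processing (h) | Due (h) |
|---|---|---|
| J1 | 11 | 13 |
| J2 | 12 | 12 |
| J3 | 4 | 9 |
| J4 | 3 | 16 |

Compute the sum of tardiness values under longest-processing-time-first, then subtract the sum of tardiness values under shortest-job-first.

LPT (decreasing processing time): J2 J1 J3 J4.
J2: 0→12, due 12, tardiness 0
J1: 12→23, due 13, tardiness 10
J3: 23→27, due 9, tardiness 18
J4: 27→30, due 16, tardiness 14
Sum = 0+10+18+14 = 42.
SPT (increasing processing time): J4 J3 J1 J2.
J4: 0→3, due 16, tardiness 0
J3: 3→7, due 9, tardiness 0
J1: 7→18, due 13, tardiness 5
J2: 18→30, due 12, tardiness 18
Sum = 0+0+5+18 = 23.
Difference = 42 − 23 = 19.

19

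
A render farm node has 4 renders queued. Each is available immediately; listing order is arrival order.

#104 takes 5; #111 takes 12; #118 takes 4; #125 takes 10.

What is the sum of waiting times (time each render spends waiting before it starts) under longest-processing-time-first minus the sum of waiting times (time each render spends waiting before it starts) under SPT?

LPT (decreasing processing time): #111 #125 #104 #118.
#111: waits 0, runs 0→12
#125: waits 12, runs 12→22
#104: waits 22, runs 22→27
#118: waits 27, runs 27→31
Sum = 0+12+22+27 = 61.
SPT (increasing processing time): #118 #104 #125 #111.
#118: waits 0, runs 0→4
#104: waits 4, runs 4→9
#125: waits 9, runs 9→19
#111: waits 19, runs 19→31
Sum = 0+4+9+19 = 32.
Difference = 61 − 32 = 29.

29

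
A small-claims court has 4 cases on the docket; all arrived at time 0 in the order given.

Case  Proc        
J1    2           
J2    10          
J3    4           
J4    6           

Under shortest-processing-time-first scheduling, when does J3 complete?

SPT (increasing processing time): J1 J3 J4 J2.
J1: 0→2
J3: 2→6

6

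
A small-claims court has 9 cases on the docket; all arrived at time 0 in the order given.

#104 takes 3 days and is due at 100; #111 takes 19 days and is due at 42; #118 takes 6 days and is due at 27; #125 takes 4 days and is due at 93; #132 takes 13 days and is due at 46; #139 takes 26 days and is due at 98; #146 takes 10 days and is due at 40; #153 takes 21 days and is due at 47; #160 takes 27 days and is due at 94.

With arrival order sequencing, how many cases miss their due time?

FIFO (arrival order): #104 #111 #118 #125 #132 #139 #146 #153 #160.
#104: 0→3, due 100, tardiness 0
#111: 3→22, due 42, tardiness 0
#118: 22→28, due 27, tardiness 1
#125: 28→32, due 93, tardiness 0
#132: 32→45, due 46, tardiness 0
#139: 45→71, due 98, tardiness 0
#146: 71→81, due 40, tardiness 41
#153: 81→102, due 47, tardiness 55
#160: 102→129, due 94, tardiness 35
Late cases: 4.

4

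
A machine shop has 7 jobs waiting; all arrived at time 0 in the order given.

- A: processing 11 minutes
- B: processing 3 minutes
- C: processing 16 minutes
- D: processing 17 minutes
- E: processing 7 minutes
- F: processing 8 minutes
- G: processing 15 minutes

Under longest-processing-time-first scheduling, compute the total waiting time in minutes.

LPT (decreasing processing time): D C G A F E B.
D: waits 0, runs 0→17
C: waits 17, runs 17→33
G: waits 33, runs 33→48
A: waits 48, runs 48→59
F: waits 59, runs 59→67
E: waits 67, runs 67→74
B: waits 74, runs 74→77
Sum = 0+17+33+48+59+67+74 = 298.

298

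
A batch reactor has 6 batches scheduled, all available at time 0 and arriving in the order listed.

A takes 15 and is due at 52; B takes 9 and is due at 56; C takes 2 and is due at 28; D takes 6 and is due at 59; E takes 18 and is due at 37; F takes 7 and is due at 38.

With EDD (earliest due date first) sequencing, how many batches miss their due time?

0

EDD (increasing due date): C E F A B D.
C: 0→2, due 28, tardiness 0
E: 2→20, due 37, tardiness 0
F: 20→27, due 38, tardiness 0
A: 27→42, due 52, tardiness 0
B: 42→51, due 56, tardiness 0
D: 51→57, due 59, tardiness 0
Late batches: 0.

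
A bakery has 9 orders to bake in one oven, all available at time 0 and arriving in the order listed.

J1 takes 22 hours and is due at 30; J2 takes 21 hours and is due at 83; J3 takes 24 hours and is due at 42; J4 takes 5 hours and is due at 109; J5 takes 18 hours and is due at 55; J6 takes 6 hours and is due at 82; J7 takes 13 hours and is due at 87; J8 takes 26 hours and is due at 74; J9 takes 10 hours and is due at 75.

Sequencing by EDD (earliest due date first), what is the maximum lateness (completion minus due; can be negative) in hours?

EDD (increasing due date): J1 J3 J5 J8 J9 J6 J2 J7 J4.
J1: 0→22, due 30, lateness -8
J3: 22→46, due 42, lateness 4
J5: 46→64, due 55, lateness 9
J8: 64→90, due 74, lateness 16
J9: 90→100, due 75, lateness 25
J6: 100→106, due 82, lateness 24
J2: 106→127, due 83, lateness 44
J7: 127→140, due 87, lateness 53
J4: 140→145, due 109, lateness 36
Maximum = 53.

53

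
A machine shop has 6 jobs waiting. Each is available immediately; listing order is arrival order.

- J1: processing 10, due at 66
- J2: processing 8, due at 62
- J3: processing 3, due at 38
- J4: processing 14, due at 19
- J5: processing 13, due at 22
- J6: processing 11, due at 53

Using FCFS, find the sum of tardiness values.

FIFO (arrival order): J1 J2 J3 J4 J5 J6.
J1: 0→10, due 66, tardiness 0
J2: 10→18, due 62, tardiness 0
J3: 18→21, due 38, tardiness 0
J4: 21→35, due 19, tardiness 16
J5: 35→48, due 22, tardiness 26
J6: 48→59, due 53, tardiness 6
Sum = 0+0+0+16+26+6 = 48.

48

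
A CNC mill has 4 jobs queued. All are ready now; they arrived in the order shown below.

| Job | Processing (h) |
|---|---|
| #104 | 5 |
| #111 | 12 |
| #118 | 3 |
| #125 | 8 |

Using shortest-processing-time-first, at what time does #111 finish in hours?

SPT (increasing processing time): #118 #104 #125 #111.
#118: 0→3
#104: 3→8
#125: 8→16
#111: 16→28

28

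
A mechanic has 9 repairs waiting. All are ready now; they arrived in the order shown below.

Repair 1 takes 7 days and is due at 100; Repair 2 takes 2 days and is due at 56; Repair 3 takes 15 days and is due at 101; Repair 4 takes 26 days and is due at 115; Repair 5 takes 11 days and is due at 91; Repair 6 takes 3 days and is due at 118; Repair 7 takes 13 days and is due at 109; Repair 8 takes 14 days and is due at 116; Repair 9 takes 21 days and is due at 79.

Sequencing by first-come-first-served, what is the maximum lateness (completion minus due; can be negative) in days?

FIFO (arrival order): Repair 1 Repair 2 Repair 3 Repair 4 Repair 5 Repair 6 Repair 7 Repair 8 Repair 9.
Repair 1: 0→7, due 100, lateness -93
Repair 2: 7→9, due 56, lateness -47
Repair 3: 9→24, due 101, lateness -77
Repair 4: 24→50, due 115, lateness -65
Repair 5: 50→61, due 91, lateness -30
Repair 6: 61→64, due 118, lateness -54
Repair 7: 64→77, due 109, lateness -32
Repair 8: 77→91, due 116, lateness -25
Repair 9: 91→112, due 79, lateness 33
Maximum = 33.

33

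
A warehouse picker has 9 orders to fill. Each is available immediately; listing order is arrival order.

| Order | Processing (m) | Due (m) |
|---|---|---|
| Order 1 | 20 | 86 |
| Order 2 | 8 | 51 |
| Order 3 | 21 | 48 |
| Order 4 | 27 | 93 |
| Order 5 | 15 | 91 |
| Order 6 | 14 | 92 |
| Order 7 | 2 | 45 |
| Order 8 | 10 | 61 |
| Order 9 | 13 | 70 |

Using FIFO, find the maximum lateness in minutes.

FIFO (arrival order): Order 1 Order 2 Order 3 Order 4 Order 5 Order 6 Order 7 Order 8 Order 9.
Order 1: 0→20, due 86, lateness -66
Order 2: 20→28, due 51, lateness -23
Order 3: 28→49, due 48, lateness 1
Order 4: 49→76, due 93, lateness -17
Order 5: 76→91, due 91, lateness 0
Order 6: 91→105, due 92, lateness 13
Order 7: 105→107, due 45, lateness 62
Order 8: 107→117, due 61, lateness 56
Order 9: 117→130, due 70, lateness 60
Maximum = 62.

62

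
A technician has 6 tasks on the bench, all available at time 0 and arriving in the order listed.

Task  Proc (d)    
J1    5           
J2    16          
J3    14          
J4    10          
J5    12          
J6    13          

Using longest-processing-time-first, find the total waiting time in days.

209

LPT (decreasing processing time): J2 J3 J6 J5 J4 J1.
J2: waits 0, runs 0→16
J3: waits 16, runs 16→30
J6: waits 30, runs 30→43
J5: waits 43, runs 43→55
J4: waits 55, runs 55→65
J1: waits 65, runs 65→70
Sum = 0+16+30+43+55+65 = 209.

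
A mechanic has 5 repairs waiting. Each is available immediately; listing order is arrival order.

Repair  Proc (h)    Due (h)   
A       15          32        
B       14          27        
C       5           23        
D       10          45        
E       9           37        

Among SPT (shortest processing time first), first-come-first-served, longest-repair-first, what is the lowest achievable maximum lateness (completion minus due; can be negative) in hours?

SPT (increasing processing time): C E D B A.
C: 0→5, due 23, lateness -18
E: 5→14, due 37, lateness -23
D: 14→24, due 45, lateness -21
B: 24→38, due 27, lateness 11
A: 38→53, due 32, lateness 21
Maximum = 21.
FIFO (arrival order): A B C D E.
A: 0→15, due 32, lateness -17
B: 15→29, due 27, lateness 2
C: 29→34, due 23, lateness 11
D: 34→44, due 45, lateness -1
E: 44→53, due 37, lateness 16
Maximum = 16.
LPT (decreasing processing time): A B D E C.
A: 0→15, due 32, lateness -17
B: 15→29, due 27, lateness 2
D: 29→39, due 45, lateness -6
E: 39→48, due 37, lateness 11
C: 48→53, due 23, lateness 30
Maximum = 30.
SPT 21, FIFO 16, LPT 30 → minimum 16.

16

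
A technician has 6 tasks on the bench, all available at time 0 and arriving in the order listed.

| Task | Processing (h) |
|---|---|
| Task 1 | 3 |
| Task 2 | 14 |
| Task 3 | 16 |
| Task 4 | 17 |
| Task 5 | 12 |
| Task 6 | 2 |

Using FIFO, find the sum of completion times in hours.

229

FIFO (arrival order): Task 1 Task 2 Task 3 Task 4 Task 5 Task 6.
Task 1: 0→3
Task 2: 3→17
Task 3: 17→33
Task 4: 33→50
Task 5: 50→62
Task 6: 62→64
Sum = 3+17+33+50+62+64 = 229.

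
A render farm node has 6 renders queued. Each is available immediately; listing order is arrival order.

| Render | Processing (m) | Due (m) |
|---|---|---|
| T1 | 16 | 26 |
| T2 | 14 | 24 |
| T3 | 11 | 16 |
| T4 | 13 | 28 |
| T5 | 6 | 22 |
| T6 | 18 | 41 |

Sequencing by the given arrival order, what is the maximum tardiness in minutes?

FIFO (arrival order): T1 T2 T3 T4 T5 T6.
T1: 0→16, due 26, tardiness 0
T2: 16→30, due 24, tardiness 6
T3: 30→41, due 16, tardiness 25
T4: 41→54, due 28, tardiness 26
T5: 54→60, due 22, tardiness 38
T6: 60→78, due 41, tardiness 37
Maximum = 38.

38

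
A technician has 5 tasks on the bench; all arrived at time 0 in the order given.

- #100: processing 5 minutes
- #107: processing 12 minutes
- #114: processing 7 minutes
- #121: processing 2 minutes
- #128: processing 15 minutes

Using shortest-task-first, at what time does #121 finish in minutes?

SPT (increasing processing time): #121 #100 #114 #107 #128.
#121: 0→2

2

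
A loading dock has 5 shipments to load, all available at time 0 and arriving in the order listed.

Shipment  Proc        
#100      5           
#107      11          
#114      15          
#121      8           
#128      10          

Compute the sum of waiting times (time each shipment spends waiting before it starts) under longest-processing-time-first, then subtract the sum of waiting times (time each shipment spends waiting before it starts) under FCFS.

30

LPT (decreasing processing time): #114 #107 #128 #121 #100.
#114: waits 0, runs 0→15
#107: waits 15, runs 15→26
#128: waits 26, runs 26→36
#121: waits 36, runs 36→44
#100: waits 44, runs 44→49
Sum = 0+15+26+36+44 = 121.
FIFO (arrival order): #100 #107 #114 #121 #128.
#100: waits 0, runs 0→5
#107: waits 5, runs 5→16
#114: waits 16, runs 16→31
#121: waits 31, runs 31→39
#128: waits 39, runs 39→49
Sum = 0+5+16+31+39 = 91.
Difference = 121 − 91 = 30.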